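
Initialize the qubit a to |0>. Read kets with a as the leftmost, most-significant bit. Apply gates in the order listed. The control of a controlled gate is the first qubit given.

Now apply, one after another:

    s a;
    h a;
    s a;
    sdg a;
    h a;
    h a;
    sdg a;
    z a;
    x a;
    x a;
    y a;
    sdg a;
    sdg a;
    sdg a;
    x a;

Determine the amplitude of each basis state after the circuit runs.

The resulting statevector has amplitude -sqrt(2)/2 on |0>, sqrt(2)/2 on |1>. Key observation: the block from step 2 through step 5 cancels to the identity and can be dropped.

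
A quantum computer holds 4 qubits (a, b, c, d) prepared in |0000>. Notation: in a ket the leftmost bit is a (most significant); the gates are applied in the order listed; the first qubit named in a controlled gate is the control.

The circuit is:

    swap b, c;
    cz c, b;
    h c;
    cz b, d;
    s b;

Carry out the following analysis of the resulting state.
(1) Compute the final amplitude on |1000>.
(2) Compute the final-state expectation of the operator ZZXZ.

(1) |1000> carries amplitude 0 in the final state.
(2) The expectation value of ZZXZ is 1.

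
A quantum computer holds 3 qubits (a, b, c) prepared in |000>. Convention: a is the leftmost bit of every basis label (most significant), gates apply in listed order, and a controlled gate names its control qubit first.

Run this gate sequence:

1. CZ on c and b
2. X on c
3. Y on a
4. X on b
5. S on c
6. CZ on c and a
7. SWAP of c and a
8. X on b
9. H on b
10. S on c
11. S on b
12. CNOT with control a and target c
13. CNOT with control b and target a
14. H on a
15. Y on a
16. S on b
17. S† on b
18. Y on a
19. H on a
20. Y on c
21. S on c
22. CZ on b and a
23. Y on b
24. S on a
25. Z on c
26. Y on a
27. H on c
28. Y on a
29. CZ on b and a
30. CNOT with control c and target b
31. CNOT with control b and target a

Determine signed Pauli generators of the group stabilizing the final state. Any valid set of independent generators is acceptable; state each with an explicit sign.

The stabilizer group can be generated by -XIX, +IXI, +ZIZ, among other valid generating sets.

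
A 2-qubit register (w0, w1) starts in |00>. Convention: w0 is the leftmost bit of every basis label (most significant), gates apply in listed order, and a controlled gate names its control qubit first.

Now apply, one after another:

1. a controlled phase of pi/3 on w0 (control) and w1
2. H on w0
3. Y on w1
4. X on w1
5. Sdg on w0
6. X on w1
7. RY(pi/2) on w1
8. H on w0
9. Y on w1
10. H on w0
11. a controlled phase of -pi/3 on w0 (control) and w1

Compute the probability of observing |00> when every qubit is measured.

A full measurement returns |00> with probability 1/4.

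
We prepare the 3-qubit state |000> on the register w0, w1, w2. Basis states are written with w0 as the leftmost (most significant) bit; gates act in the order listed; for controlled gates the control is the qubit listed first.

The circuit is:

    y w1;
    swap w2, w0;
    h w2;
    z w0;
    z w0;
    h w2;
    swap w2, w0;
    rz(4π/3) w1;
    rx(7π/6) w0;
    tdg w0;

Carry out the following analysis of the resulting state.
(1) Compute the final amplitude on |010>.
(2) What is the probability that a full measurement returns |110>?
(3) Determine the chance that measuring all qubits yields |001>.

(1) |010> carries amplitude (-sqrt(2) + sqrt(6))*exp(I*pi/6)/4 in the final state.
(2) Outcome |110> occurs with probability sqrt(3)/4 + 1/2.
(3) A full measurement returns |001> with probability 0.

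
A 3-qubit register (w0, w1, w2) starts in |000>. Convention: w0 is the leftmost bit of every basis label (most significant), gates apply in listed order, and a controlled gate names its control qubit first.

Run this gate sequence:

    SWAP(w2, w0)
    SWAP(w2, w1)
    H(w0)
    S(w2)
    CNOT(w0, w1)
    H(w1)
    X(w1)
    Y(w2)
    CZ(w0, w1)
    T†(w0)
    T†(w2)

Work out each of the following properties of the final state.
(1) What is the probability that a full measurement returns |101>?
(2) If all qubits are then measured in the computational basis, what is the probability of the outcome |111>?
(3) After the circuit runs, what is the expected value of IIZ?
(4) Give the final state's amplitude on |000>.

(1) The probability of measuring |101> is 1/4.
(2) The probability of measuring |111> is 1/4.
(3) The expectation value of IIZ is -1.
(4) The amplitude on |000> is 0.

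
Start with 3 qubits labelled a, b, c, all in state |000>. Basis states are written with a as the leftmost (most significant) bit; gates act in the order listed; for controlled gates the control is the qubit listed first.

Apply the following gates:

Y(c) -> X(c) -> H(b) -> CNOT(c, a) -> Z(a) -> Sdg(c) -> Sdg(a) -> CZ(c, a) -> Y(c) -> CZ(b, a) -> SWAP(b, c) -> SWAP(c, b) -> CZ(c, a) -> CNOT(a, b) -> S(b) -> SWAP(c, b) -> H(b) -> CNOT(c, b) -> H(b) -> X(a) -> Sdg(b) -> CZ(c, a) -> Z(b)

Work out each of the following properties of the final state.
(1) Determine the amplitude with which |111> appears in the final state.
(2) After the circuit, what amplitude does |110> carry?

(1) The final state's coefficient on |111> equals sqrt(2)/2.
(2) The amplitude on |110> is -sqrt(2)*I/2.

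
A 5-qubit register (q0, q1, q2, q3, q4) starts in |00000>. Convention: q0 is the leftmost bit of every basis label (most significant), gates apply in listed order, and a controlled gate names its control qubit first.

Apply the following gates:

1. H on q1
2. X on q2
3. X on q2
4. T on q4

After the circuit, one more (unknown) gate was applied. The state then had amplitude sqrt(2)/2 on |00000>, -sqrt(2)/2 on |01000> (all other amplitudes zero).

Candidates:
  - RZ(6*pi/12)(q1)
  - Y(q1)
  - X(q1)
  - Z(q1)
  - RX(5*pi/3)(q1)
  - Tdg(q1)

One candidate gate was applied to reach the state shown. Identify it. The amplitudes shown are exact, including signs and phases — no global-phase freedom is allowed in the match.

The applied gate was Z(q1). Key observation: the block from step 2 through step 3 cancels to the identity and can be dropped.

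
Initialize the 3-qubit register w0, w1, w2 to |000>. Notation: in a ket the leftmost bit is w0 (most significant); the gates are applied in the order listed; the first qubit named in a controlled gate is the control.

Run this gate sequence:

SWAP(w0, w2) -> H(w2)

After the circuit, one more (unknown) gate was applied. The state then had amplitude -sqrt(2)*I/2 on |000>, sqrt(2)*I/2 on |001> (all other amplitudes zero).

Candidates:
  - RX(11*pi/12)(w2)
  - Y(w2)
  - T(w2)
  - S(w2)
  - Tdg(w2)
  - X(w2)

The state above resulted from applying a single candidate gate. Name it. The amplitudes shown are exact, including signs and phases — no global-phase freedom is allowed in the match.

It was Y(w2) that produced the state shown.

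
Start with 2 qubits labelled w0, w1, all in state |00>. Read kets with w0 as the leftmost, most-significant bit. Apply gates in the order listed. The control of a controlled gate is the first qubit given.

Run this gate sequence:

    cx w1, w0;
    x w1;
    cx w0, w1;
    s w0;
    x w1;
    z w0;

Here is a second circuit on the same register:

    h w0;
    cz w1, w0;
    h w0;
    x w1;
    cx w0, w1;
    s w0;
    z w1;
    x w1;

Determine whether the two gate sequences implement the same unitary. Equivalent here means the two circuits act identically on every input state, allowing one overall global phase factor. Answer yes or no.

No: there is an input state on which the two circuits produce genuinely different outputs (not merely differing by a phase).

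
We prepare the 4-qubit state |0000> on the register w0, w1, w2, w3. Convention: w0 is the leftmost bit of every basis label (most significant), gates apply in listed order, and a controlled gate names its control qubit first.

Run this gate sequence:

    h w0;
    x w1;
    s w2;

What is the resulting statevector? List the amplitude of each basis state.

After the circuit, the state carries amplitude sqrt(2)/2 on |0100>, sqrt(2)/2 on |1100>, and 0 on every other basis state.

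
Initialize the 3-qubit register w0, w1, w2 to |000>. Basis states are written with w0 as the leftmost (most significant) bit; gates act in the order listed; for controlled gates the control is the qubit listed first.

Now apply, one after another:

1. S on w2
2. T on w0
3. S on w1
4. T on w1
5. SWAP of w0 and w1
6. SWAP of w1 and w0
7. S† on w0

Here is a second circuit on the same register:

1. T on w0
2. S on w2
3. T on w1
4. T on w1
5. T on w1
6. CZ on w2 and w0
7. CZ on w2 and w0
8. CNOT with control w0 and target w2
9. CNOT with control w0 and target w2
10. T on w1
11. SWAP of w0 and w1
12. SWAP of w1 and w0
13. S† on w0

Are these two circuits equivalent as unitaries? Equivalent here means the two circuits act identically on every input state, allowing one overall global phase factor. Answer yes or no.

No: there is an input state on which the two circuits produce genuinely different outputs (not merely differing by a phase).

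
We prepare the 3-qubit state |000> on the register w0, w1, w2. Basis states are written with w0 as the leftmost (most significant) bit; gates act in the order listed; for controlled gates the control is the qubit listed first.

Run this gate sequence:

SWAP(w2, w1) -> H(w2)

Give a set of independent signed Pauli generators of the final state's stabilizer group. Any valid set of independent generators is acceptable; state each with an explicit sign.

The stabilizer group can be generated by +IIX, +ZII, +IZI, among other valid generating sets.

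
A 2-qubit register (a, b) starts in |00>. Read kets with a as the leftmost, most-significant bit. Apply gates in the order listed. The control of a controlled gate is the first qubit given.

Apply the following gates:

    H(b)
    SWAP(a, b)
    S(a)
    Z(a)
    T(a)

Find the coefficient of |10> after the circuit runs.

The final state's coefficient on |10> equals -sqrt(2)*exp(3*I*pi/4)/2.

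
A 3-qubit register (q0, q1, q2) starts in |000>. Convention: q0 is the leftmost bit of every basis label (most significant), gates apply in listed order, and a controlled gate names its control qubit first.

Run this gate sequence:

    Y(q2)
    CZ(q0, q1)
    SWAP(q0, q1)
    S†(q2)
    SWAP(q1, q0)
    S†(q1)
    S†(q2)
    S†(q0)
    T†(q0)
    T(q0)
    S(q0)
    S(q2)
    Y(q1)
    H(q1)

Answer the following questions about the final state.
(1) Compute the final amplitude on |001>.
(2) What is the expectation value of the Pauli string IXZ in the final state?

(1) |001> carries amplitude sqrt(2)*I/2 in the final state. Key observation: gates 7-12 undo each other exactly, leaving only the rest of the circuit to track.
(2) In the final state, IXZ has expectation 1.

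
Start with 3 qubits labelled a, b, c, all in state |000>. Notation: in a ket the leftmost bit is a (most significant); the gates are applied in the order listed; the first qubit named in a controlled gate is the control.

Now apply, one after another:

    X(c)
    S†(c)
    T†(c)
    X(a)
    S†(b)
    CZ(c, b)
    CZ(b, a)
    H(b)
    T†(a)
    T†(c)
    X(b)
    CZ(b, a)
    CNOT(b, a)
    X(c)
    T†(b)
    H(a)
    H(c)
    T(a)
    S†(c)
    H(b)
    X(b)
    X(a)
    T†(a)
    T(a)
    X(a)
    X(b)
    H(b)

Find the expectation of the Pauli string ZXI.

The observable ZXI averages to -sqrt(2)/2. Key observation: gates 20-27 undo each other exactly, leaving only the rest of the circuit to track.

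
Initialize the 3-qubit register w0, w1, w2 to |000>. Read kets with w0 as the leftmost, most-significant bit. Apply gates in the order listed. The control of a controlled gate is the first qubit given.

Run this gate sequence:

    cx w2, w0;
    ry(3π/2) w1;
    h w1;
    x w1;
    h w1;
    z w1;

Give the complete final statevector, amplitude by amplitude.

After the circuit, the state carries amplitude -sqrt(2)/2 on |000>, sqrt(2)/2 on |010>, and 0 on every other basis state.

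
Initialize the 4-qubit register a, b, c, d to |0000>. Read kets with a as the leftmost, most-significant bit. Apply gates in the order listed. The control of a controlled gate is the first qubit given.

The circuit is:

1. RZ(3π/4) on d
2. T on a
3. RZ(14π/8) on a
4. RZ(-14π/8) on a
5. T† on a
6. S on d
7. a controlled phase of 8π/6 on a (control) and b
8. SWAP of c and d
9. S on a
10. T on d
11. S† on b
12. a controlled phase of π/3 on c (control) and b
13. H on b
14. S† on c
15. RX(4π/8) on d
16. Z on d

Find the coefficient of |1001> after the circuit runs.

|1001> carries amplitude 0 in the final state. Key observation: gates 2-5 undo each other exactly, leaving only the rest of the circuit to track.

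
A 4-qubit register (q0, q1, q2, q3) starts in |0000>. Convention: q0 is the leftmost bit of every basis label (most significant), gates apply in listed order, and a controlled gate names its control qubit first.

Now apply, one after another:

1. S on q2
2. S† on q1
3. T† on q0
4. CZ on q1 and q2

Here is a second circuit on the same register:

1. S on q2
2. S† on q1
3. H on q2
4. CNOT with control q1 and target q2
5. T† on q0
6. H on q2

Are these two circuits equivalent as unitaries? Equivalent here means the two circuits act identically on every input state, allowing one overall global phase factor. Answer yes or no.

Yes, they are equivalent — the unitaries differ by at most a global phase.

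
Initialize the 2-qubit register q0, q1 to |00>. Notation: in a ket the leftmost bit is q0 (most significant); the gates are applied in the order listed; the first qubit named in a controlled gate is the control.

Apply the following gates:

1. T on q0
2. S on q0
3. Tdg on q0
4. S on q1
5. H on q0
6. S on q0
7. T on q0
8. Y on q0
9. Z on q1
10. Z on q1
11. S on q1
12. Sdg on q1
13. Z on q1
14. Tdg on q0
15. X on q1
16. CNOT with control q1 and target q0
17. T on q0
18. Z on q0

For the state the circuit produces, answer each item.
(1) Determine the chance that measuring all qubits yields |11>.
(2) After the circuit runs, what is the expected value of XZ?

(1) Outcome |11> occurs with probability 1/2. Key observation: the block from step 10 through step 13 cancels to the identity and can be dropped.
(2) The expectation value of XZ is sqrt(2)/2.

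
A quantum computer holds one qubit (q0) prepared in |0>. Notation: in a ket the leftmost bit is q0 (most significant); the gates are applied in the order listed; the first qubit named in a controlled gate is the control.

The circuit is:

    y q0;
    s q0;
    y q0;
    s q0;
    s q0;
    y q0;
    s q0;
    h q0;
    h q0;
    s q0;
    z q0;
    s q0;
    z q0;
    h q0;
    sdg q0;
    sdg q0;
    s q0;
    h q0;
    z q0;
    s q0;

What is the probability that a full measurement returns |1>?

The probability of measuring |1> is 1/2.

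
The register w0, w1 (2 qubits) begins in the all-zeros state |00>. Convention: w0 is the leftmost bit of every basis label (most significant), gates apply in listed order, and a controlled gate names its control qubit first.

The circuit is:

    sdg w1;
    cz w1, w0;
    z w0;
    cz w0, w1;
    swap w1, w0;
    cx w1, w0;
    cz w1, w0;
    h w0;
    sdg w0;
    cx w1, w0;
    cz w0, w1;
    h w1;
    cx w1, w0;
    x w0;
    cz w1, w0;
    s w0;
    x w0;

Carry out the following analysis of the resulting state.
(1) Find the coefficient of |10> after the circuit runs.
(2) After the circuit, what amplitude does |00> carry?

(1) The amplitude on |10> is -I/2.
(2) |00> carries amplitude I/2 in the final state.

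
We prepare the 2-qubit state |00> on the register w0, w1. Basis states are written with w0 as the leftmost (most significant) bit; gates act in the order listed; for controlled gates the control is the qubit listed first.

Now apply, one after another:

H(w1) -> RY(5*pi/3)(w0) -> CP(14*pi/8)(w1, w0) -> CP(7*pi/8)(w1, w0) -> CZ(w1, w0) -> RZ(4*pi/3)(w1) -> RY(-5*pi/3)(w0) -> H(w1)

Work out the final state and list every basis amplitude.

The resulting statevector has amplitude -exp(I*pi/3)/2 + exp(7*I*pi/24)/8 + 3*exp(2*I*pi/3)/8 on |00>, (-3*exp(I*pi/24) + exp(2*I*pi/3) + 4*exp(17*I*pi/24))*exp(5*I*pi/8)/8 on |01>, sqrt(3)*(-exp(7*I*pi/24) + exp(2*I*pi/3))/8 on |10>, sqrt(3)*(-exp(2*I*pi/3) + exp(7*I*pi/24))/8 on |11>.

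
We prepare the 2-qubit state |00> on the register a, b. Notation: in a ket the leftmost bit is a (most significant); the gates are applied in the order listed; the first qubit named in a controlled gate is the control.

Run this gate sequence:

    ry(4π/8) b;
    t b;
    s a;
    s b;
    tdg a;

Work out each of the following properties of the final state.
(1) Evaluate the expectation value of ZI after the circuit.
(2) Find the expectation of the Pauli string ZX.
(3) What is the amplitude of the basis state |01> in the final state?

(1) The observable ZI averages to 1.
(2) In the final state, ZX has expectation -sqrt(2)/2.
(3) The final state's coefficient on |01> equals sqrt(2)*exp(3*I*pi/4)/2.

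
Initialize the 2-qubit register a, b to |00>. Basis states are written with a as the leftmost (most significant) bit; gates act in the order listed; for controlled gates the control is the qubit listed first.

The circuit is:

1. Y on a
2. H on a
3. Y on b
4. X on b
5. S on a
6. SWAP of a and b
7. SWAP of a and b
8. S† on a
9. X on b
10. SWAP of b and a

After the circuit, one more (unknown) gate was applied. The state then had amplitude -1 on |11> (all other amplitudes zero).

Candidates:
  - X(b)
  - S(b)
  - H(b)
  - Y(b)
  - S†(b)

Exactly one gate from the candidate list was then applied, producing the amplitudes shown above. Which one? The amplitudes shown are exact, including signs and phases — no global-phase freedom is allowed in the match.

The applied gate was H(b).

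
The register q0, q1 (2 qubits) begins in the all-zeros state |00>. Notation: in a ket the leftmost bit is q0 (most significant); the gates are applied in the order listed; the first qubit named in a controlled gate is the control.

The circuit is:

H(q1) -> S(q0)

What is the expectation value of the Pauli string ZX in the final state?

The observable ZX averages to 1.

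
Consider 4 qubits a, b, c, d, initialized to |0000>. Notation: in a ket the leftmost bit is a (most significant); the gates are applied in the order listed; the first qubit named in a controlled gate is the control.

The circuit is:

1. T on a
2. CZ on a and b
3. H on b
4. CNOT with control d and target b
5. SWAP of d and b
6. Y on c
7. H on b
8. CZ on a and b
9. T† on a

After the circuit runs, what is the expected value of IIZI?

The expectation value of IIZI is -1.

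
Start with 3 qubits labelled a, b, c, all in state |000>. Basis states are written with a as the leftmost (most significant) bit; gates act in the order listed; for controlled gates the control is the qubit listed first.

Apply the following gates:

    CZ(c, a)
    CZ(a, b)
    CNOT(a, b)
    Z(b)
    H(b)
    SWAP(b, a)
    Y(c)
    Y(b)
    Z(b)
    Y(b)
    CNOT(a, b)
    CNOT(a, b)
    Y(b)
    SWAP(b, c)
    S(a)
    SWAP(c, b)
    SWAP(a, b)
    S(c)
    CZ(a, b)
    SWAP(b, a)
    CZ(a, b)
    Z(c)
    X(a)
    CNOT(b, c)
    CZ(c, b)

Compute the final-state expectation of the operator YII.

The expectation value of YII is -1. Key observation: gates 10-13 undo each other exactly, leaving only the rest of the circuit to track.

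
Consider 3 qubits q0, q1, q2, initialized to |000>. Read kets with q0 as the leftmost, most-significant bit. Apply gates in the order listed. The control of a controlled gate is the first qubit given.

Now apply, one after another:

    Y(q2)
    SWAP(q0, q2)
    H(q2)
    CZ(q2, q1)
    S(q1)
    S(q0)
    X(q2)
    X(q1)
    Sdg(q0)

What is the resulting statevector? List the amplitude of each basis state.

After the circuit, the state carries amplitude sqrt(2)*I/2 on |110>, sqrt(2)*I/2 on |111>, and 0 on every other basis state.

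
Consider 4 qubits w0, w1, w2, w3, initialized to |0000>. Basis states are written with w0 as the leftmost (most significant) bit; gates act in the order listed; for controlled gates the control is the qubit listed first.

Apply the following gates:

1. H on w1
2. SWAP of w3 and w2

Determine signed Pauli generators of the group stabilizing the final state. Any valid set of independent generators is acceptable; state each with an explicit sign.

One valid set of independent stabilizer generators is +IXII, +ZIII, +IIZI, +IIIZ (any independent generating set of the same group is equally correct).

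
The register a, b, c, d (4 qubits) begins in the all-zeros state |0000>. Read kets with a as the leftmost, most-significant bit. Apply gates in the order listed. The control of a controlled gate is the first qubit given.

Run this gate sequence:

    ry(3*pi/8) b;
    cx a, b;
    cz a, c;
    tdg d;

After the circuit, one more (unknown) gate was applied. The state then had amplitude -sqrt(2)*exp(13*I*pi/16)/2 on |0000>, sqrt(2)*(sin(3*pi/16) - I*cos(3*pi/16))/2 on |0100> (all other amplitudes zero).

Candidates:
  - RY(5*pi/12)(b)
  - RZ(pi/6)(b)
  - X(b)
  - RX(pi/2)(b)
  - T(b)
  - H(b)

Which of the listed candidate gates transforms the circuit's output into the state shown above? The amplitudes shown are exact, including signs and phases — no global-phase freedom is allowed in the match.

It was RX(pi/2)(b) that produced the state shown.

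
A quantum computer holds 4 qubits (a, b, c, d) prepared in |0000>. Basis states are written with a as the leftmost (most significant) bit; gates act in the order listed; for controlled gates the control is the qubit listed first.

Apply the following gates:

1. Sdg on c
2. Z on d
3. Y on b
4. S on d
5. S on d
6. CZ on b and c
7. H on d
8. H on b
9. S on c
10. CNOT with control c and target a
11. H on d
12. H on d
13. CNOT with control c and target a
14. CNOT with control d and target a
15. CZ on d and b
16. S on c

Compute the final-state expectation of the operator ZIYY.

In the final state, ZIYY has expectation 0. Key observation: gates 10-13 undo each other exactly, leaving only the rest of the circuit to track.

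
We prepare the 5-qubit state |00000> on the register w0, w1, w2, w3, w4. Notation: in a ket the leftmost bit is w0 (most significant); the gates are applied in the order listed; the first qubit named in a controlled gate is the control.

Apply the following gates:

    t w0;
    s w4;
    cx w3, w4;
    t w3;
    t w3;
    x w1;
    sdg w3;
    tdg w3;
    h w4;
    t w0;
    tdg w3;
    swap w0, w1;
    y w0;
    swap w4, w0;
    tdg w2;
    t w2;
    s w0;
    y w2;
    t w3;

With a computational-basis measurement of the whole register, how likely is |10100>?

Outcome |10100> occurs with probability 1/2.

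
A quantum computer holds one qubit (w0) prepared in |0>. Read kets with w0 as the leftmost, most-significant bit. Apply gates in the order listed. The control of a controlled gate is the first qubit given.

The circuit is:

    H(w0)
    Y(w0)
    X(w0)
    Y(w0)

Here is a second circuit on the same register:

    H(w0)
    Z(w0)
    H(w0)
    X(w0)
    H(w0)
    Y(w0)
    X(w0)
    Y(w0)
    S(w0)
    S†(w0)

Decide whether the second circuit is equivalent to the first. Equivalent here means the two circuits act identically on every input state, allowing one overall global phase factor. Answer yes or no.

Yes: on every input state the two circuits agree up to one overall phase factor.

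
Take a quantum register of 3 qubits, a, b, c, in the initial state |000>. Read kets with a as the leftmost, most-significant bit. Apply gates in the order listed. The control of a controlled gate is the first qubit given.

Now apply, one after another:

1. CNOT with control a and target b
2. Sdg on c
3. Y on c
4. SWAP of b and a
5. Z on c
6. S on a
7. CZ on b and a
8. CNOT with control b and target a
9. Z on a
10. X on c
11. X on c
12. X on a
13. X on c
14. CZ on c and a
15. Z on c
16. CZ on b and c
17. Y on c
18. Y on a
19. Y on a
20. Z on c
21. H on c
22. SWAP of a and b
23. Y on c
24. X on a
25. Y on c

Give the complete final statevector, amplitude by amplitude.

After the circuit, the state carries amplitude -sqrt(2)/2 on |110>, sqrt(2)/2 on |111>, and 0 on every other basis state.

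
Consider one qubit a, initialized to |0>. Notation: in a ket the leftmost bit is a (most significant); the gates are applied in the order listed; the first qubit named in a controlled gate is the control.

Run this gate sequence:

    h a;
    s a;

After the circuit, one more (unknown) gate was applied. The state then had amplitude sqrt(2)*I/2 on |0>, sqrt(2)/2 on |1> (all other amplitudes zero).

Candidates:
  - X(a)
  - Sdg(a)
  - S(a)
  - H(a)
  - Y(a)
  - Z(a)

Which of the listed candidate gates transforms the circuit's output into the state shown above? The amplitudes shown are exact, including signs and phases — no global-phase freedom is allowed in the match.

The unique candidate consistent with the amplitudes is X(a).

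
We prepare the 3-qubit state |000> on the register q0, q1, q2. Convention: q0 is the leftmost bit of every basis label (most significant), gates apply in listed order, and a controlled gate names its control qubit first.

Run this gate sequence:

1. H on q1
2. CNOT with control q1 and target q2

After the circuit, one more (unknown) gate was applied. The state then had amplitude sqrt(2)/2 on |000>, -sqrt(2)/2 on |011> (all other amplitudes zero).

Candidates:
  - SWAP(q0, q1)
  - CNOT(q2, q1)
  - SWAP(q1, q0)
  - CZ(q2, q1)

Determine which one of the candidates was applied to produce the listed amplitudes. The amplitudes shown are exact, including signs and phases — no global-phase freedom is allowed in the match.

It was CZ(q2, q1) that produced the state shown.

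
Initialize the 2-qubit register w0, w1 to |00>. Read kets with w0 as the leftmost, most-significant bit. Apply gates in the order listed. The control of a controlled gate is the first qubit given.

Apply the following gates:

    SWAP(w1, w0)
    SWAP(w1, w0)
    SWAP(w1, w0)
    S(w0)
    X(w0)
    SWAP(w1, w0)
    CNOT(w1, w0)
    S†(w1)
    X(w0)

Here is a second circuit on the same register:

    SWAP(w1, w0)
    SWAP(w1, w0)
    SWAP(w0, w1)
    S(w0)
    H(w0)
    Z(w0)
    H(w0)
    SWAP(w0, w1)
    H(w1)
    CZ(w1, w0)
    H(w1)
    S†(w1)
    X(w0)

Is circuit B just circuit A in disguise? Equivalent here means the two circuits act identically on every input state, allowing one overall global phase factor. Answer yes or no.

No — the two circuits implement different unitaries, even allowing a global phase.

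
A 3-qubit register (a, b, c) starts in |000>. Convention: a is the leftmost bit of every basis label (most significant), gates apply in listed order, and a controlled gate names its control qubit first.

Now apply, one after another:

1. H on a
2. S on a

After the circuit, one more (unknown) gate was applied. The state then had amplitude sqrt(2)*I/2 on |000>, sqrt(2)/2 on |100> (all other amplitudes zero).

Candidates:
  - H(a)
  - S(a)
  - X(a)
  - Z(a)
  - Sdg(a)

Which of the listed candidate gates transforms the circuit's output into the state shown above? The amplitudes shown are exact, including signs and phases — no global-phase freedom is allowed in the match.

The unique candidate consistent with the amplitudes is X(a).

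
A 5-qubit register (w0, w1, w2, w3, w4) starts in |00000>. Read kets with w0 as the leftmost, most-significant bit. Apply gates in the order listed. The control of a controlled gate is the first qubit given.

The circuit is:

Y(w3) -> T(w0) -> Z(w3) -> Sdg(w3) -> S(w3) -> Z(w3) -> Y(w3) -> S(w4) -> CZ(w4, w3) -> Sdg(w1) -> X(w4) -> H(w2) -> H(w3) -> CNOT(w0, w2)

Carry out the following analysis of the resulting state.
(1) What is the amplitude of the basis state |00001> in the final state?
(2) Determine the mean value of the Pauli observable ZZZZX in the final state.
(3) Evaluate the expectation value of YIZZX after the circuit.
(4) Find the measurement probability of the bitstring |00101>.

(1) The final state's coefficient on |00001> equals 1/2. Key observation: gates 3-6 undo each other exactly, leaving only the rest of the circuit to track.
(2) The observable ZZZZX averages to 0.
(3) The expectation value of YIZZX is 0.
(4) Outcome |00101> occurs with probability 1/4.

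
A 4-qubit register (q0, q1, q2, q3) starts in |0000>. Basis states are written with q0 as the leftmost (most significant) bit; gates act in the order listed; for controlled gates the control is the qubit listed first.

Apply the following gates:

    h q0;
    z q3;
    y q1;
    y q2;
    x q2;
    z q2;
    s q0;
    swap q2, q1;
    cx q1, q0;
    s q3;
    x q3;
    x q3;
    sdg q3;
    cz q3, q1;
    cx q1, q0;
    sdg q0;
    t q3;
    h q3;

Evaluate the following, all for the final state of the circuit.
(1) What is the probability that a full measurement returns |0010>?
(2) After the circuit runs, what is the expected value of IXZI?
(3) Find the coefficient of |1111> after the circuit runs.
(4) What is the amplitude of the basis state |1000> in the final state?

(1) A full measurement returns |0010> with probability 1/4.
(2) The observable IXZI averages to 0.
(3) The amplitude on |1111> is 0.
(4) |1000> carries amplitude 0 in the final state.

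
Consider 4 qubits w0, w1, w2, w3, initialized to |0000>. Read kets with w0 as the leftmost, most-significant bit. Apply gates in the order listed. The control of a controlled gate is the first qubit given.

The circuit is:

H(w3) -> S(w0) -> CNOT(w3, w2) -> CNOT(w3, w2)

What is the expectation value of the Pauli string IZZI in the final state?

In the final state, IZZI has expectation 1. Key observation: gates 3-4 undo each other exactly, leaving only the rest of the circuit to track.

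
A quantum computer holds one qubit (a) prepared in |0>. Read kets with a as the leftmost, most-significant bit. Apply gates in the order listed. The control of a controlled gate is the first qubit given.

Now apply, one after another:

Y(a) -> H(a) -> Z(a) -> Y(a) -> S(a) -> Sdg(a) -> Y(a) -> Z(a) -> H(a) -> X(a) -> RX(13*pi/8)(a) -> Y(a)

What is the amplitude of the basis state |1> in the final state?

The amplitude on |1> is cos(3*pi/16).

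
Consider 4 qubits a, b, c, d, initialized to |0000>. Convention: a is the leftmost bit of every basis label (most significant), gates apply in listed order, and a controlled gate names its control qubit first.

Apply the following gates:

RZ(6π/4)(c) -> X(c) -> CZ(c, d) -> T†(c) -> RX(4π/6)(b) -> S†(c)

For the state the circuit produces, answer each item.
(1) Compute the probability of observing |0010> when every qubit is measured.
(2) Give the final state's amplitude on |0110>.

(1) A full measurement returns |0010> with probability 1/4.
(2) The final state's coefficient on |0110> equals sqrt(3)/2.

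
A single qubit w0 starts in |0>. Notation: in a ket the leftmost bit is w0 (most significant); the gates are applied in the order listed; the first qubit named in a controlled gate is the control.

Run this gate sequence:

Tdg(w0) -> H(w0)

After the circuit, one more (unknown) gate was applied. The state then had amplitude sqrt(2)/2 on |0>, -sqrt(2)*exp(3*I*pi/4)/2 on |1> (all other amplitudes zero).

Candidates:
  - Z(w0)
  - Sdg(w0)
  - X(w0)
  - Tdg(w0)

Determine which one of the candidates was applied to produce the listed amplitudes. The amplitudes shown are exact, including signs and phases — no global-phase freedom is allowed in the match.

The unique candidate consistent with the amplitudes is Tdg(w0).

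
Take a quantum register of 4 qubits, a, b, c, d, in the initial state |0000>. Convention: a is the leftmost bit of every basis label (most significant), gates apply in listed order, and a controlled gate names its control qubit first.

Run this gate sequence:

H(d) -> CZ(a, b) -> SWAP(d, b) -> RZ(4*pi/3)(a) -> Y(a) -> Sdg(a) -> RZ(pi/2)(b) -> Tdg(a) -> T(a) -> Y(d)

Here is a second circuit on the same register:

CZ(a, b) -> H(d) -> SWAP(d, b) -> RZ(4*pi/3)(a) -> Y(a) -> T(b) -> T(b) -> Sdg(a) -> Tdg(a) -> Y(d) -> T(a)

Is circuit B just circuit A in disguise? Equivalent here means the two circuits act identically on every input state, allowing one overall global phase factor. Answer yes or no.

Yes, they are equivalent — the unitaries differ by at most a global phase.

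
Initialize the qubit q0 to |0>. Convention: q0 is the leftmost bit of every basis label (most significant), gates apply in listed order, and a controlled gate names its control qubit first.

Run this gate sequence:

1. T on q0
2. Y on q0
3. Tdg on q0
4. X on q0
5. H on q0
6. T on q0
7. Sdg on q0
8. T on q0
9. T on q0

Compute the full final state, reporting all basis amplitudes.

The final amplitudes are sqrt(2)*exp(I*pi/4)/2 on |0>, sqrt(2)*I/2 on |1>.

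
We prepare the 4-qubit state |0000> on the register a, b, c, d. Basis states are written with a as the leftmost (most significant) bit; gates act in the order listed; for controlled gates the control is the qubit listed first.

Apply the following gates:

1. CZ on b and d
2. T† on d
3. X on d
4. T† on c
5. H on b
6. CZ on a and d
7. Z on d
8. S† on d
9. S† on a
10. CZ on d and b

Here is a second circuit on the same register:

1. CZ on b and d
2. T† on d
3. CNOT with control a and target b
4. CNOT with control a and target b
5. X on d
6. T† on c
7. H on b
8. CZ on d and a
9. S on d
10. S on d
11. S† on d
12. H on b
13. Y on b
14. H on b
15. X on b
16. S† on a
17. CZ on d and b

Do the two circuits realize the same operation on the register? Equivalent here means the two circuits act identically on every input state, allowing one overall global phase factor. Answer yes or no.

No, they are not equivalent — no single phase factor reconciles the two unitaries.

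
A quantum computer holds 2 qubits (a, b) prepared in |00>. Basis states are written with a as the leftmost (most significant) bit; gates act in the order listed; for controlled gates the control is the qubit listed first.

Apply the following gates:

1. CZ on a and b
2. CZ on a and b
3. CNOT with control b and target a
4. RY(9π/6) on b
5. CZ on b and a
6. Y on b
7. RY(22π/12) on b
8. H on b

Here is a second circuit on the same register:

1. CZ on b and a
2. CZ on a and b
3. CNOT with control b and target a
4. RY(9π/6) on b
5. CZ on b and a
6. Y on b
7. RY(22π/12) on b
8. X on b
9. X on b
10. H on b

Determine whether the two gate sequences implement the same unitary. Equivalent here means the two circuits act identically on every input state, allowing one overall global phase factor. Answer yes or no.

Yes — the two circuits implement the same unitary up to a global phase.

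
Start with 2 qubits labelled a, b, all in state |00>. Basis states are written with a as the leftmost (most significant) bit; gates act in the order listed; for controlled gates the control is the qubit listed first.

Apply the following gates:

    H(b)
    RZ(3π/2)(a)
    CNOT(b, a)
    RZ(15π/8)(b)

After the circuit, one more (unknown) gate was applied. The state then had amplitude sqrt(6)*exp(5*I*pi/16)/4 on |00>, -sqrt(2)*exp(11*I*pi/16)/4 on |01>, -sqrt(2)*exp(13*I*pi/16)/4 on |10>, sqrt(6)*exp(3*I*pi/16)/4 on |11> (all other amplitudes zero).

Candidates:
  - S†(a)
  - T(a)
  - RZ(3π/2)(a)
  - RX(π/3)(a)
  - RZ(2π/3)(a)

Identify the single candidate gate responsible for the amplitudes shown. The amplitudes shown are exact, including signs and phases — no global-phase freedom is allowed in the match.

The applied gate was RX(π/3)(a).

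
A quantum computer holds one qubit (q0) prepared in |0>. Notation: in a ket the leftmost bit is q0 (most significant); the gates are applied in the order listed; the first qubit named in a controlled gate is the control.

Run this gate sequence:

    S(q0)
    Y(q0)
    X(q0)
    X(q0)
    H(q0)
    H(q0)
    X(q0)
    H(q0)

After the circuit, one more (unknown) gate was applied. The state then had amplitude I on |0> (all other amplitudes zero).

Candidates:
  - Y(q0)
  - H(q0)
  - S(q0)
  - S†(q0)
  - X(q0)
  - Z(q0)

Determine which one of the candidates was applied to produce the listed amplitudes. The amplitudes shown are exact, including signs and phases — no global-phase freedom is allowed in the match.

It was H(q0) that produced the state shown.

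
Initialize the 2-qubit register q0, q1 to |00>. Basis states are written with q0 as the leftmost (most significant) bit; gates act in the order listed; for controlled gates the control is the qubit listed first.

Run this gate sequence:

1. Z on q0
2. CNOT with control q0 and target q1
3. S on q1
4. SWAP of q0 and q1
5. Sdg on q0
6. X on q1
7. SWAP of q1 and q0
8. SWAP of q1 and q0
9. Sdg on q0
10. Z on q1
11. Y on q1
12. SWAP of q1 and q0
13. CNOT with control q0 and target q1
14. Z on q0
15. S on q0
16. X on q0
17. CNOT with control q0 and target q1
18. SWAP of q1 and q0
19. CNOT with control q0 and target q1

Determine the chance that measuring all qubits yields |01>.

The probability of measuring |01> is 0.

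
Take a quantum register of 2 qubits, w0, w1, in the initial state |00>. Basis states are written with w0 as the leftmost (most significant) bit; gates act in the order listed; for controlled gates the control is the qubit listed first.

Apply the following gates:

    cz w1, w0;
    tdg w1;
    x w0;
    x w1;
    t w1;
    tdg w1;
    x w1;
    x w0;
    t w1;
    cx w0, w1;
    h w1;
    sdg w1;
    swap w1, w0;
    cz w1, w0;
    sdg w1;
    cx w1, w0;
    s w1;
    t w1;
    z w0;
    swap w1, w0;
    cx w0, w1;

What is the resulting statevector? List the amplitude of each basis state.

After the circuit, the state carries amplitude sqrt(2)/2 on |00>, sqrt(2)*I/2 on |01>, 0 on |10>, 0 on |11>. Key observation: gates 2-9 undo each other exactly, leaving only the rest of the circuit to track.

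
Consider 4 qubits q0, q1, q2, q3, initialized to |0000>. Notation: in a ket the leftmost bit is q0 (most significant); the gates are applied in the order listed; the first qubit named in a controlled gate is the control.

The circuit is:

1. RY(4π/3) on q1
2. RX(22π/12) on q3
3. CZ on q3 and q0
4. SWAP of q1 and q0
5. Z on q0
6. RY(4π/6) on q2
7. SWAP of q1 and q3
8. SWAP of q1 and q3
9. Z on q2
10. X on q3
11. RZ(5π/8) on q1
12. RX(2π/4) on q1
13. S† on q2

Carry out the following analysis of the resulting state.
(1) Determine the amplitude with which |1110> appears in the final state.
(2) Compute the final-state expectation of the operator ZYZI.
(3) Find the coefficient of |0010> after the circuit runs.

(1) The final state's coefficient on |1110> equals 3*(-1 + sqrt(3))*exp(3*I*pi/16)/16. Key observation: the block from step 7 through step 8 cancels to the identity and can be dropped.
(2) The expectation value of ZYZI is -1/4.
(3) The amplitude on |0010> is (3 - sqrt(3))*exp(11*I*pi/16)/16.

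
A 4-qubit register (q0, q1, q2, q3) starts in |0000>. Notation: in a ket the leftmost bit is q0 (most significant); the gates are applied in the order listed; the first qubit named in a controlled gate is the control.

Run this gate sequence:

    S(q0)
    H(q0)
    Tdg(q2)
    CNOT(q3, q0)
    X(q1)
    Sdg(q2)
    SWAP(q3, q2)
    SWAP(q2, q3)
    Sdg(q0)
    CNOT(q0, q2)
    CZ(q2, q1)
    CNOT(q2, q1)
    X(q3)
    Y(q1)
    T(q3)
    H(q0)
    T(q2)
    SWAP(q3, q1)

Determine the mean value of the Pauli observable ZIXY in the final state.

The observable ZIXY averages to -sqrt(2)/2.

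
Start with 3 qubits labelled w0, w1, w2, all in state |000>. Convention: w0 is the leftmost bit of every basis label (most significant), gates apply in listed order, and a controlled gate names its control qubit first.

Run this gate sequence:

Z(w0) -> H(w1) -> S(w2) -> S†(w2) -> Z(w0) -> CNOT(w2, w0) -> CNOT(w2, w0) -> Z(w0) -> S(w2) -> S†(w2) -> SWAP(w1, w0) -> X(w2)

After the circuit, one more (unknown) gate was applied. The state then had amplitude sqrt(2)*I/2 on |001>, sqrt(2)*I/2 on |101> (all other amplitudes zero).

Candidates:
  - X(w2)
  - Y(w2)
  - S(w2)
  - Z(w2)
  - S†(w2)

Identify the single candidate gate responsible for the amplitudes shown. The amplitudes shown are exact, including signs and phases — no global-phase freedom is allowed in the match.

It was S(w2) that produced the state shown. Key observation: gates 3-10 undo each other exactly, leaving only the rest of the circuit to track.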